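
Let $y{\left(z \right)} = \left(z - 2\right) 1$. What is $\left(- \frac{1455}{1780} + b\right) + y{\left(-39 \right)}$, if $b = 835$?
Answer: $\frac{282373}{356} \approx 793.18$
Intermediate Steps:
$y{\left(z \right)} = -2 + z$ ($y{\left(z \right)} = \left(-2 + z\right) 1 = -2 + z$)
$\left(- \frac{1455}{1780} + b\right) + y{\left(-39 \right)} = \left(- \frac{1455}{1780} + 835\right) - 41 = \left(\left(-1455\right) \frac{1}{1780} + 835\right) - 41 = \left(- \frac{291}{356} + 835\right) - 41 = \frac{296969}{356} - 41 = \frac{282373}{356}$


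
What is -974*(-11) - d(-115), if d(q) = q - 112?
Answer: 10941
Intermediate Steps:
d(q) = -112 + q
-974*(-11) - d(-115) = -974*(-11) - (-112 - 115) = 10714 - 1*(-227) = 10714 + 227 = 10941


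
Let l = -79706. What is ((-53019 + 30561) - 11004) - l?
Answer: 46244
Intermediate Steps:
((-53019 + 30561) - 11004) - l = ((-53019 + 30561) - 11004) - 1*(-79706) = (-22458 - 11004) + 79706 = -33462 + 79706 = 46244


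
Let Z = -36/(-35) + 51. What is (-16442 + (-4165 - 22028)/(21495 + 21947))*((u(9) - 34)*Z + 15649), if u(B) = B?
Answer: -35871409452983/152047 ≈ -2.3592e+8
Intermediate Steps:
Z = 1821/35 (Z = -36*(-1/35) + 51 = 36/35 + 51 = 1821/35 ≈ 52.029)
(-16442 + (-4165 - 22028)/(21495 + 21947))*((u(9) - 34)*Z + 15649) = (-16442 + (-4165 - 22028)/(21495 + 21947))*((9 - 34)*(1821/35) + 15649) = (-16442 - 26193/43442)*(-25*1821/35 + 15649) = (-16442 - 26193*1/43442)*(-9105/7 + 15649) = (-16442 - 26193/43442)*(100438/7) = -714299557/43442*100438/7 = -35871409452983/152047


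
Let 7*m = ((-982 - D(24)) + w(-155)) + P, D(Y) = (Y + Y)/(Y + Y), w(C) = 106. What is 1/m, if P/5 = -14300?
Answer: -7/72377 ≈ -9.6716e-5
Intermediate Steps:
P = -71500 (P = 5*(-14300) = -71500)
D(Y) = 1 (D(Y) = (2*Y)/((2*Y)) = (2*Y)*(1/(2*Y)) = 1)
m = -72377/7 (m = (((-982 - 1*1) + 106) - 71500)/7 = (((-982 - 1) + 106) - 71500)/7 = ((-983 + 106) - 71500)/7 = (-877 - 71500)/7 = (⅐)*(-72377) = -72377/7 ≈ -10340.)
1/m = 1/(-72377/7) = -7/72377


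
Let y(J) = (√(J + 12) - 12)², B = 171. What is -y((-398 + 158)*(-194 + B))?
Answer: -5676 + 48*√1383 ≈ -3890.9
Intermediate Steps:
y(J) = (-12 + √(12 + J))² (y(J) = (√(12 + J) - 12)² = (-12 + √(12 + J))²)
-y((-398 + 158)*(-194 + B)) = -(-12 + √(12 + (-398 + 158)*(-194 + 171)))² = -(-12 + √(12 - 240*(-23)))² = -(-12 + √(12 + 5520))² = -(-12 + √5532)² = -(-12 + 2*√1383)²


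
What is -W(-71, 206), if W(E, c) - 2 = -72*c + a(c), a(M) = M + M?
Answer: 14418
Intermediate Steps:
a(M) = 2*M
W(E, c) = 2 - 70*c (W(E, c) = 2 + (-72*c + 2*c) = 2 - 70*c)
-W(-71, 206) = -(2 - 70*206) = -(2 - 14420) = -1*(-14418) = 14418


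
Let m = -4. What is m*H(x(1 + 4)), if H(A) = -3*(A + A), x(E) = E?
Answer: 120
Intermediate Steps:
H(A) = -6*A
m*H(x(1 + 4)) = -(-24)*(1 + 4) = -(-24)*5 = -4*(-30) = 120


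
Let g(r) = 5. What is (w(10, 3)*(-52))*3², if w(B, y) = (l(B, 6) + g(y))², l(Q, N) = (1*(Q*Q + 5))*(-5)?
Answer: -126547200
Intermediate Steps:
l(Q, N) = -25 - 5*Q² (l(Q, N) = (1*(Q² + 5))*(-5) = (1*(5 + Q²))*(-5) = (5 + Q²)*(-5) = -25 - 5*Q²)
w(B, y) = (-20 - 5*B²)² (w(B, y) = ((-25 - 5*B²) + 5)² = (-20 - 5*B²)²)
(w(10, 3)*(-52))*3² = ((25*(4 + 10²)²)*(-52))*3² = ((25*(4 + 100)²)*(-52))*9 = ((25*104²)*(-52))*9 = ((25*10816)*(-52))*9 = (270400*(-52))*9 = -14060800*9 = -126547200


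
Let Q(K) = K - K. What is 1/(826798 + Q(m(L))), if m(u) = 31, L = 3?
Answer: 1/826798 ≈ 1.2095e-6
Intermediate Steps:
Q(K) = 0
1/(826798 + Q(m(L))) = 1/(826798 + 0) = 1/826798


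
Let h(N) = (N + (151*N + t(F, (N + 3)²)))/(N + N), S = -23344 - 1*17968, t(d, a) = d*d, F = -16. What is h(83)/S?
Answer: -1609/857224 ≈ -0.0018770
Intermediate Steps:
t(d, a) = d²
S = -41312 (S = -23344 - 17968 = -41312)
h(N) = (256 + 152*N)/(2*N) (h(N) = (N + (151*N + (-16)²))/(N + N) = (N + (151*N + 256))/((2*N)) = (N + (256 + 151*N))*(1/(2*N)) = (256 + 152*N)*(1/(2*N)) = (256 + 152*N)/(2*N))
h(83)/S = (76 + 128/83)/(-41312) = (76 + 128*(1/83))*(-1/41312) = (76 + 128/83)*(-1/41312) = (6436/83)*(-1/41312) = -1609/857224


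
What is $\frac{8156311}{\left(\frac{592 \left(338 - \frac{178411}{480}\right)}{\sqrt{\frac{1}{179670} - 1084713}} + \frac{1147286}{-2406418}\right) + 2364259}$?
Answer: $\frac{195946517905030106227935697103789280}{56798744565574252774136454788782277} - \frac{8481438560398188358529 i \sqrt{35015955420666030}}{56798744565574252774136454788782277} \approx 3.4498 - 2.7942 \cdot 10^{-5} i$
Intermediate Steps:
$\frac{8156311}{\left(\frac{592 \left(338 - \frac{178411}{480}\right)}{\sqrt{\frac{1}{179670} - 1084713}} + \frac{1147286}{-2406418}\right) + 2364259} = \frac{8156311}{\left(\frac{592 \left(338 - \frac{178411}{480}\right)}{\sqrt{\frac{1}{179670} - 1084713}} + 1147286 \left(- \frac{1}{2406418}\right)\right) + 2364259} = \frac{8156311}{\left(\frac{592 \left(338 + \left(\left(\frac{131}{48} + \frac{93}{160}\right) - 375\right)\right)}{\sqrt{- \frac{194890384709}{179670}}} - \frac{81949}{171887}\right) + 2364259} = \frac{8156311}{\left(\frac{592 \left(338 + \left(\frac{1589}{480} - 375\right)\right)}{\frac{1}{179670} i \sqrt{35015955420666030}} - \frac{81949}{171887}\right) + 2364259} = \frac{8156311}{\left(592 \left(338 - \frac{178411}{480}\right) \left(- \frac{i \sqrt{35015955420666030}}{194890384709}\right) - \frac{81949}{171887}\right) + 2364259} = \frac{8156311}{\left(592 \left(- \frac{16171}{480}\right) \left(- \frac{i \sqrt{35015955420666030}}{194890384709}\right) - \frac{81949}{171887}\right) + 2364259} = \frac{8156311}{\left(- \frac{598327 \left(- \frac{i \sqrt{35015955420666030}}{194890384709}\right)}{30} - \frac{81949}{171887}\right) + 2364259} = \frac{8156311}{\left(\frac{598327 i \sqrt{35015955420666030}}{5846711541270} - \frac{81949}{171887}\right) + 2364259} = \frac{8156311}{\left(- \frac{81949}{171887} + \frac{598327 i \sqrt{35015955420666030}}{5846711541270}\right) + 2364259} = \frac{8156311}{\frac{406385304784}{171887} + \frac{598327 i \sqrt{35015955420666030}}{5846711541270}}$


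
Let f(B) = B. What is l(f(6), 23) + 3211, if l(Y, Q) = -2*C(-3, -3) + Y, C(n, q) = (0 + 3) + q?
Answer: 3217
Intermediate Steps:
C(n, q) = 3 + q
l(Y, Q) = Y (l(Y, Q) = -2*(3 - 3) + Y = -2*0 + Y = 0 + Y = Y)
l(f(6), 23) + 3211 = 6 + 3211 = 3217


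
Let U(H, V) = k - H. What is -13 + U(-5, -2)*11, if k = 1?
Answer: 53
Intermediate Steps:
U(H, V) = 1 - H
-13 + U(-5, -2)*11 = -13 + (1 - 1*(-5))*11 = -13 + (1 + 5)*11 = -13 + 6*11 = -13 + 66 = 53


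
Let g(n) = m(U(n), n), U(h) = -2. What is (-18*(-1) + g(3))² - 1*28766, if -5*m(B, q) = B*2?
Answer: -710314/25 ≈ -28413.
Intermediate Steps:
m(B, q) = -2*B/5 (m(B, q) = -B*2/5 = -2*B/5)
g(n) = ⅘ (g(n) = -⅖*(-2) = ⅘)
(-18*(-1) + g(3))² - 1*28766 = (-18*(-1) + ⅘)² - 1*28766 = (18 + ⅘)² - 28766 = (94/5)² - 28766 = 8836/25 - 28766 = -710314/25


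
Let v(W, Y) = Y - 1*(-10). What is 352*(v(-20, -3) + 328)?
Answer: 117920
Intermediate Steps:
v(W, Y) = 10 + Y (v(W, Y) = Y + 10 = 10 + Y)
352*(v(-20, -3) + 328) = 352*((10 - 3) + 328) = 352*(7 + 328) = 352*335 = 117920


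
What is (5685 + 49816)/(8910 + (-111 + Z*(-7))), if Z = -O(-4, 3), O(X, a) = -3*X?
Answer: 55501/8883 ≈ 6.2480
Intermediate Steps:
Z = -12 (Z = -(-3)*(-4) = -1*12 = -12)
(5685 + 49816)/(8910 + (-111 + Z*(-7))) = (5685 + 49816)/(8910 + (-111 - 12*(-7))) = 55501/(8910 + (-111 + 84)) = 55501/(8910 - 27) = 55501/8883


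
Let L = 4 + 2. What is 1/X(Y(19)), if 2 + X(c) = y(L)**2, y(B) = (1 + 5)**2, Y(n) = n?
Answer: 1/1294 ≈ 0.00077280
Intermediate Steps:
L = 6
y(B) = 36 (y(B) = 6**2 = 36)
X(c) = 1294 (X(c) = -2 + 36**2 = -2 + 1296 = 1294)
1/X(Y(19)) = 1/1294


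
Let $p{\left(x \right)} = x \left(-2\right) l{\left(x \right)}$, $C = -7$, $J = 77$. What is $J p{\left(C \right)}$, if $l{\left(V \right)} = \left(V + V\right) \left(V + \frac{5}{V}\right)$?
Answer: $116424$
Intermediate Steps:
$l{\left(V \right)} = 2 V \left(V + \frac{5}{V}\right)$
$p{\left(x \right)} = - 2 x \left(10 + 2 x^{2}\right)$ ($p{\left(x \right)} = x \left(-2\right) \left(10 + 2 x^{2}\right) = - 2 x \left(10 + 2 x^{2}\right)$)
$J p{\left(C \right)} = 77 \left(\left(-4\right) \left(-7\right) \left(5 + \left(-7\right)^{2}\right)\right) = 77 \left(\left(-4\right) \left(-7\right) \left(5 + 49\right)\right) = 77 \left(\left(-4\right) \left(-7\right) 54\right) = 77 \cdot 1512 = 116424$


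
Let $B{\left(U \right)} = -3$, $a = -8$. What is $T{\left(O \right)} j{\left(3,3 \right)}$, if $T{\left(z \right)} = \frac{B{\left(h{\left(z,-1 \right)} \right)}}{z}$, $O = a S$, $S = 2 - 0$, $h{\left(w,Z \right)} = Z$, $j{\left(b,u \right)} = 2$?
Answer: $\frac{3}{8} \approx 0.375$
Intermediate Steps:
$S = 2$ ($S = 2 + 0 = 2$)
$O = -16$ ($O = \left(-8\right) 2 = -16$)
$T{\left(z \right)} = - \frac{3}{z}$
$T{\left(O \right)} j{\left(3,3 \right)} = - \frac{3}{-16} \cdot 2 = \left(-3\right) \left(- \frac{1}{16}\right) 2 = \frac{3}{16} \cdot 2 = \frac{3}{8}$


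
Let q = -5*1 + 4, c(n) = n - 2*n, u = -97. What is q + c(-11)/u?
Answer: -108/97 ≈ -1.1134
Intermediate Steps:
c(n) = -n
q = -1 (q = -5 + 4 = -1)
q + c(-11)/u = -1 + (-1*(-11))/(-97) = -1 - 1/97*11 = -1 - 11/97 = -108/97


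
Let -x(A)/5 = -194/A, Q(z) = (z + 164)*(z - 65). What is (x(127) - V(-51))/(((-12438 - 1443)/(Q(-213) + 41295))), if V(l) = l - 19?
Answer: -541481620/1762887 ≈ -307.16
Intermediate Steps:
V(l) = -19 + l
Q(z) = (-65 + z)*(164 + z) (Q(z) = (164 + z)*(-65 + z) = (-65 + z)*(164 + z))
x(A) = 970/A (x(A) = -(-970)/A = 970/A)
(x(127) - V(-51))/(((-12438 - 1443)/(Q(-213) + 41295))) = (970/127 - (-19 - 51))/(((-12438 - 1443)/((-10660 + (-213)² + 99*(-213)) + 41295))) = (970*(1/127) - 1*(-70))/((-13881/((-10660 + 45369 - 21087) + 41295))) = (970/127 + 70)/((-13881/(13622 + 41295))) = 9860/(127*((-13881/54917))) = 9860/(127*((-13881*1/54917))) = 9860/(127*(-13881/54917)) = (9860/127)*(-54917/13881) = -541481620/1762887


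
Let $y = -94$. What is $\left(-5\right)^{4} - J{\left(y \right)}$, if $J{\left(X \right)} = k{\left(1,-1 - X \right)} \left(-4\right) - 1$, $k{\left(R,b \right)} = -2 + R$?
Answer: $622$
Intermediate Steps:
$J{\left(X \right)} = 3$ ($J{\left(X \right)} = \left(-2 + 1\right) \left(-4\right) - 1 = \left(-1\right) \left(-4\right) - 1 = 4 - 1 = 3$)
$\left(-5\right)^{4} - J{\left(y \right)} = \left(-5\right)^{4} - 3 = 625 - 3 = 622$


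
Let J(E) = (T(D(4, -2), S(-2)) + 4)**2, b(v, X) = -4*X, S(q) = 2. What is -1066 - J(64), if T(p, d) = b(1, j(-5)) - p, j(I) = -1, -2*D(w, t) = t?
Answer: -1115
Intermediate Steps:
D(w, t) = -t/2
T(p, d) = 4 - p (T(p, d) = -4*(-1) - p = 4 - p)
J(E) = 49 (J(E) = ((4 - (-1)*(-2)/2) + 4)**2 = ((4 - 1*1) + 4)**2 = ((4 - 1) + 4)**2 = (3 + 4)**2 = 7**2 = 49)
-1066 - J(64) = -1066 - 1*49 = -1066 - 49 = -1115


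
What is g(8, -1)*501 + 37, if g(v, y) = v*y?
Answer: -3971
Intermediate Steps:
g(8, -1)*501 + 37 = (8*(-1))*501 + 37 = -8*501 + 37 = -4008 + 37 = -3971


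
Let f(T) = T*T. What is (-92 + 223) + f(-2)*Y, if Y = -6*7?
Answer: -37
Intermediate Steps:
f(T) = T²
Y = -42
(-92 + 223) + f(-2)*Y = (-92 + 223) + (-2)²*(-42) = 131 + 4*(-42) = 131 - 168 = -37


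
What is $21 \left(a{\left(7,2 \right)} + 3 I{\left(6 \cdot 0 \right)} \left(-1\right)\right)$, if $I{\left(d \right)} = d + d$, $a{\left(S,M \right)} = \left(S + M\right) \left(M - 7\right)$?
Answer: $-945$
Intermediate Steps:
$a{\left(S,M \right)} = \left(-7 + M\right) \left(M + S\right)$ ($a{\left(S,M \right)} = \left(M + S\right) \left(-7 + M\right) = \left(-7 + M\right) \left(M + S\right)$)
$I{\left(d \right)} = 2 d$
$21 \left(a{\left(7,2 \right)} + 3 I{\left(6 \cdot 0 \right)} \left(-1\right)\right) = 21 \left(\left(2^{2} - 14 - 49 + 2 \cdot 7\right) + 3 \cdot 2 \cdot 6 \cdot 0 \left(-1\right)\right) = 21 \left(\left(4 - 14 - 49 + 14\right) + 3 \cdot 2 \cdot 0 \left(-1\right)\right) = 21 \left(-45 + 3 \cdot 0 \left(-1\right)\right) = 21 \left(-45 + 0 \left(-1\right)\right) = 21 \left(-45 + 0\right) = 21 \left(-45\right) = -945$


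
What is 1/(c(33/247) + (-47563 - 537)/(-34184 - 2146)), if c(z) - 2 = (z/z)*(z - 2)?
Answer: 897351/1307959 ≈ 0.68607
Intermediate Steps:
c(z) = z (c(z) = 2 + (z/z)*(z - 2) = 2 + 1*(-2 + z) = 2 + (-2 + z) = z)
1/(c(33/247) + (-47563 - 537)/(-34184 - 2146)) = 1/(33/247 + (-47563 - 537)/(-34184 - 2146)) = 1/(33*(1/247) - 48100/(-36330)) = 1/(33/247 - 48100*(-1/36330)) = 1/(33/247 + 4810/3633) = 1/(1307959/897351) = 897351/1307959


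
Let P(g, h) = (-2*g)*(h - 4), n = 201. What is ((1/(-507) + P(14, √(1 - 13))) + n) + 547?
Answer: 436019/507 - 56*I*√3 ≈ 860.0 - 96.995*I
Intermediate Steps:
P(g, h) = -2*g*(-4 + h) (P(g, h) = (-2*g)*(-4 + h) = -2*g*(-4 + h))
((1/(-507) + P(14, √(1 - 13))) + n) + 547 = ((1/(-507) + 2*14*(4 - √(1 - 13))) + 201) + 547 = ((-1/507 + 2*14*(4 - √(-12))) + 201) + 547 = ((-1/507 + 2*14*(4 - 2*I*√3)) + 201) + 547 = ((-1/507 + (112 - 56*I*√3)) + 201) + 547 = ((56783/507 - 56*I*√3) + 201) + 547 = (158690/507 - 56*I*√3) + 547 = 436019/507 - 56*I*√3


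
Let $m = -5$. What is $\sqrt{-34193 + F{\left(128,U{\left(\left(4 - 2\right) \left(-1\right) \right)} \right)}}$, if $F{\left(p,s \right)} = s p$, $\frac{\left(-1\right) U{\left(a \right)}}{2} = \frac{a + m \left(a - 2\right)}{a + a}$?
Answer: $i \sqrt{33041} \approx 181.77 i$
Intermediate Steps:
$U{\left(a \right)} = - \frac{10 - 4 a}{a}$ ($U{\left(a \right)} = - 2 \frac{a - 5 \left(a - 2\right)}{a + a} = - 2 \frac{a - 5 \left(-2 + a\right)}{2 a} = - 2 \left(a - \left(-10 + 5 a\right)\right) \frac{1}{2 a} = - 2 \left(10 - 4 a\right) \frac{1}{2 a} = - 2 \frac{10 - 4 a}{2 a} = - \frac{10 - 4 a}{a}$)
$F{\left(p,s \right)} = p s$
$\sqrt{-34193 + F{\left(128,U{\left(\left(4 - 2\right) \left(-1\right) \right)} \right)}} = \sqrt{-34193 + 128 \left(4 - \frac{10}{\left(4 - 2\right) \left(-1\right)}\right)} = \sqrt{-34193 + 128 \left(4 - \frac{10}{2 \left(-1\right)}\right)} = \sqrt{-34193 + 128 \left(4 - \frac{10}{-2}\right)} = \sqrt{-34193 + 128 \left(4 - -5\right)} = \sqrt{-34193 + 128 \left(4 + 5\right)} = \sqrt{-34193 + 128 \cdot 9} = \sqrt{-34193 + 1152} = \sqrt{-33041} = i \sqrt{33041}$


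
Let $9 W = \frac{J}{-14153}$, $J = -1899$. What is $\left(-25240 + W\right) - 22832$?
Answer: $- \frac{680362805}{14153} \approx -48072.0$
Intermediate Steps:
$W = \frac{211}{14153}$ ($W = \frac{\left(-1899\right) \frac{1}{-14153}}{9} = \frac{\left(-1899\right) \left(- \frac{1}{14153}\right)}{9} = \frac{1}{9} \cdot \frac{1899}{14153} = \frac{211}{14153} \approx 0.014908$)
$\left(-25240 + W\right) - 22832 = \left(-25240 + \frac{211}{14153}\right) - 22832 = - \frac{357221509}{14153} - 22832 = - \frac{680362805}{14153}$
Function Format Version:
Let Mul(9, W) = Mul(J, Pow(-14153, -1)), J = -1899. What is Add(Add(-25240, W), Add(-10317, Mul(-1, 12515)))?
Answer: Rational(-680362805, 14153) ≈ -48072.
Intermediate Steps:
W = Rational(211, 14153) (W = Mul(Rational(1, 9), Mul(-1899, Pow(-14153, -1))) = Mul(Rational(1, 9), Mul(-1899, Rational(-1, 14153))) = Mul(Rational(1, 9), Rational(1899, 14153)) = Rational(211, 14153) ≈ 0.014908)
Add(Add(-25240, W), Add(-10317, Mul(-1, 12515))) = Add(Add(-25240, Rational(211, 14153)), Add(-10317, Mul(-1, 12515))) = Add(Rational(-357221509, 14153), Add(-10317, -12515)) = Add(Rational(-357221509, 14153), -22832) = Rational(-680362805, 14153)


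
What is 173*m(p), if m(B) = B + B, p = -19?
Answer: -6574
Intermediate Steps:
m(B) = 2*B
173*m(p) = 173*(2*(-19)) = 173*(-38) = -6574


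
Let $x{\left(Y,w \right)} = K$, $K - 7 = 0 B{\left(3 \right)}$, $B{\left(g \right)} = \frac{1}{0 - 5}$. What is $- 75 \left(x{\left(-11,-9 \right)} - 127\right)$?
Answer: $9000$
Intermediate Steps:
$B{\left(g \right)} = - \frac{1}{5}$ ($B{\left(g \right)} = \frac{1}{-5} = - \frac{1}{5}$)
$K = 7$ ($K = 7 + 0 \left(- \frac{1}{5}\right) = 7 + 0 = 7$)
$x{\left(Y,w \right)} = 7$
$- 75 \left(x{\left(-11,-9 \right)} - 127\right) = - 75 \left(7 - 127\right) = \left(-75\right) \left(-120\right) = 9000$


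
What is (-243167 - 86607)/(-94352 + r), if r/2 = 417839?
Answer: -164887/370663 ≈ -0.44484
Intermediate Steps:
r = 835678 (r = 2*417839 = 835678)
(-243167 - 86607)/(-94352 + r) = (-243167 - 86607)/(-94352 + 835678) = -329774/741326 = -329774*1/741326 = -164887/370663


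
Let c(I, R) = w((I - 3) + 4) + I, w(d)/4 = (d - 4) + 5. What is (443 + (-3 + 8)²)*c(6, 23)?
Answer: 17784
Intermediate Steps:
w(d) = 4 + 4*d (w(d) = 4*((d - 4) + 5) = 4*((-4 + d) + 5) = 4*(1 + d) = 4 + 4*d)
c(I, R) = 8 + 5*I (c(I, R) = (4 + 4*((I - 3) + 4)) + I = (4 + 4*((-3 + I) + 4)) + I = (4 + 4*(1 + I)) + I = (4 + (4 + 4*I)) + I = (8 + 4*I) + I = 8 + 5*I)
(443 + (-3 + 8)²)*c(6, 23) = (443 + (-3 + 8)²)*(8 + 5*6) = (443 + 5²)*(8 + 30) = (443 + 25)*38 = 468*38 = 17784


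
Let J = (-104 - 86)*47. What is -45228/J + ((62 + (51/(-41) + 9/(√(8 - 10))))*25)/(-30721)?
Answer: 28205654579/5623939865 + 225*I*√2/61442 ≈ 5.0153 + 0.0051788*I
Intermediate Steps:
J = -8930 (J = -190*47 = -8930)
-45228/J + ((62 + (51/(-41) + 9/(√(8 - 10))))*25)/(-30721) = -45228/(-8930) + ((62 + (51/(-41) + 9/(√(8 - 10))))*25)/(-30721) = -45228*(-1/8930) + ((62 + (51*(-1/41) + 9/(√(-2))))*25)*(-1/30721) = 22614/4465 + ((62 + (-51/41 + 9/((I*√2))))*25)*(-1/30721) = 22614/4465 + ((62 + (-51/41 + 9*(-I*√2/2)))*25)*(-1/30721) = 22614/4465 + ((62 + (-51/41 - 9*I*√2/2))*25)*(-1/30721) = 22614/4465 + ((2491/41 - 9*I*√2/2)*25)*(-1/30721) = 22614/4465 + (62275/41 - 225*I*√2/2)*(-1/30721) = 22614/4465 + (-62275/1259561 + 225*I*√2/61442) = 28205654579/5623939865 + 225*I*√2/61442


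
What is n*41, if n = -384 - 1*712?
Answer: -44936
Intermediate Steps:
n = -1096 (n = -384 - 712 = -1096)
n*41 = -1096*41 = -44936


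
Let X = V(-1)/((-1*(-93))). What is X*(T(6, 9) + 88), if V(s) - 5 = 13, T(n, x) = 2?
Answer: 540/31 ≈ 17.419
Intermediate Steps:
V(s) = 18 (V(s) = 5 + 13 = 18)
X = 6/31 (X = 18/((-1*(-93))) = 18/93 = 18*(1/93) = 6/31 ≈ 0.19355)
X*(T(6, 9) + 88) = 6*(2 + 88)/31 = (6/31)*90 = 540/31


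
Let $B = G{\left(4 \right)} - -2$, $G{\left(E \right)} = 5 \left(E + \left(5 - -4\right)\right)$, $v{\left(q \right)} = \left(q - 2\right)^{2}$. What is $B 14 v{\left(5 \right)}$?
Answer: $8442$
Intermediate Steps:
$v{\left(q \right)} = \left(-2 + q\right)^{2}$
$G{\left(E \right)} = 45 + 5 E$ ($G{\left(E \right)} = 5 \left(E + \left(5 + 4\right)\right) = 5 \left(E + 9\right) = 5 \left(9 + E\right) = 45 + 5 E$)
$B = 67$ ($B = \left(45 + 5 \cdot 4\right) - -2 = \left(45 + 20\right) + 2 = 65 + 2 = 67$)
$B 14 v{\left(5 \right)} = 67 \cdot 14 \left(-2 + 5\right)^{2} = 938 \cdot 3^{2} = 938 \cdot 9 = 8442$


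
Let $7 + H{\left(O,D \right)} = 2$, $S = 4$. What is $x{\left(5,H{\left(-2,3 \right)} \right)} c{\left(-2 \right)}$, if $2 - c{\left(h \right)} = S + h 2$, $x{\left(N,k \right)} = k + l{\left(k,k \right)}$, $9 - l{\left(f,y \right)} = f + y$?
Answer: $28$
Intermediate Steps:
$l{\left(f,y \right)} = 9 - f - y$ ($l{\left(f,y \right)} = 9 - \left(f + y\right) = 9 - f - y$)
$H{\left(O,D \right)} = -5$ ($H{\left(O,D \right)} = -7 + 2 = -5$)
$x{\left(N,k \right)} = 9 - k$ ($x{\left(N,k \right)} = k - \left(-9 + 2 k\right) = 9 - k$)
$c{\left(h \right)} = -2 - 2 h$ ($c{\left(h \right)} = 2 - \left(4 + h 2\right) = 2 - \left(4 + 2 h\right) = -2 - 2 h$)
$x{\left(5,H{\left(-2,3 \right)} \right)} c{\left(-2 \right)} = \left(9 - -5\right) \left(-2 - -4\right) = \left(9 + 5\right) \left(-2 + 4\right) = 14 \cdot 2 = 28$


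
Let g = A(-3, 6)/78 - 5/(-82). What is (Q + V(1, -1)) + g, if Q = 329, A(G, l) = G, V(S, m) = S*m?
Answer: 174836/533 ≈ 328.02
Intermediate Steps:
g = 12/533 (g = -3/78 - 5/(-82) = -3*1/78 - 5*(-1/82) = -1/26 + 5/82 = 12/533 ≈ 0.022514)
(Q + V(1, -1)) + g = (329 + 1*(-1)) + 12/533 = (329 - 1) + 12/533 = 328 + 12/533 = 174836/533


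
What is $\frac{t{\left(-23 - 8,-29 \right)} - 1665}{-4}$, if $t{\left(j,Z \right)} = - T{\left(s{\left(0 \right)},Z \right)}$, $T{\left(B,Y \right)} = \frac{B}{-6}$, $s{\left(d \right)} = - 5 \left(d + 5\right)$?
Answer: $\frac{10015}{24} \approx 417.29$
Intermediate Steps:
$s{\left(d \right)} = -25 - 5 d$ ($s{\left(d \right)} = - 5 \left(5 + d\right) = -25 - 5 d$)
$T{\left(B,Y \right)} = - \frac{B}{6}$ ($T{\left(B,Y \right)} = B \left(- \frac{1}{6}\right) = - \frac{B}{6}$)
$t{\left(j,Z \right)} = - \frac{25}{6}$ ($t{\left(j,Z \right)} = - \frac{\left(-1\right) \left(-25 - 0\right)}{6} = - \frac{\left(-1\right) \left(-25 + 0\right)}{6} = - \frac{\left(-1\right) \left(-25\right)}{6} = \left(-1\right) \frac{25}{6} = - \frac{25}{6}$)
$\frac{t{\left(-23 - 8,-29 \right)} - 1665}{-4} = \frac{- \frac{25}{6} - 1665}{-4} = \left(- \frac{10015}{6}\right) \left(- \frac{1}{4}\right) = \frac{10015}{24}$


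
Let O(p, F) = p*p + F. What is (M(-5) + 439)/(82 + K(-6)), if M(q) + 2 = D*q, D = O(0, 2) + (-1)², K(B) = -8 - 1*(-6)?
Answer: 211/40 ≈ 5.2750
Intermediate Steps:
K(B) = -2 (K(B) = -8 + 6 = -2)
O(p, F) = F + p² (O(p, F) = p² + F = F + p²)
D = 3 (D = (2 + 0²) + (-1)² = (2 + 0) + 1 = 2 + 1 = 3)
M(q) = -2 + 3*q
(M(-5) + 439)/(82 + K(-6)) = ((-2 + 3*(-5)) + 439)/(82 - 2) = ((-2 - 15) + 439)/80 = (-17 + 439)*(1/80) = 422*(1/80) = 211/40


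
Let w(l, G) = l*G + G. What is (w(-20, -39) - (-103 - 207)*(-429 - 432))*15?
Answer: -3992535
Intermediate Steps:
w(l, G) = G + G*l (w(l, G) = G*l + G = G + G*l)
(w(-20, -39) - (-103 - 207)*(-429 - 432))*15 = (-39*(1 - 20) - (-103 - 207)*(-429 - 432))*15 = (-39*(-19) - (-310)*(-861))*15 = (741 - 1*266910)*15 = (741 - 266910)*15 = -266169*15 = -3992535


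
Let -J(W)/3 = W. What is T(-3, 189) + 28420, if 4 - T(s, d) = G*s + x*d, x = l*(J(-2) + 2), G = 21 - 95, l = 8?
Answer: 16106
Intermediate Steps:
G = -74
J(W) = -3*W
x = 64 (x = 8*(-3*(-2) + 2) = 8*(6 + 2) = 8*8 = 64)
T(s, d) = 4 - 64*d + 74*s (T(s, d) = 4 - (-74*s + 64*d) = 4 + (-64*d + 74*s) = 4 - 64*d + 74*s)
T(-3, 189) + 28420 = (4 - 64*189 + 74*(-3)) + 28420 = (4 - 12096 - 222) + 28420 = -12314 + 28420 = 16106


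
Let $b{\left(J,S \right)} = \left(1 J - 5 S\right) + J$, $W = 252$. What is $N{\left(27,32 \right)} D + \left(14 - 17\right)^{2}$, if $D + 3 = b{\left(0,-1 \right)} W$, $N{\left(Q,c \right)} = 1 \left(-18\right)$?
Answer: $-22617$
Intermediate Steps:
$b{\left(J,S \right)} = - 5 S + 2 J$ ($b{\left(J,S \right)} = \left(J - 5 S\right) + J = - 5 S + 2 J$)
$N{\left(Q,c \right)} = -18$
$D = 1257$ ($D = -3 + \left(\left(-5\right) \left(-1\right) + 2 \cdot 0\right) 252 = -3 + \left(5 + 0\right) 252 = -3 + 5 \cdot 252 = -3 + 1260 = 1257$)
$N{\left(27,32 \right)} D + \left(14 - 17\right)^{2} = \left(-18\right) 1257 + \left(14 - 17\right)^{2} = -22626 + \left(-3\right)^{2} = -22626 + 9 = -22617$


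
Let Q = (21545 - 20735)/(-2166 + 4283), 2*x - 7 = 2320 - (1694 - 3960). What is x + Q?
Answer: 9725001/4234 ≈ 2296.9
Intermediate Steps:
x = 4593/2 (x = 7/2 + (2320 - (1694 - 3960))/2 = 7/2 + (2320 - 1*(-2266))/2 = 7/2 + (2320 + 2266)/2 = 7/2 + (1/2)*4586 = 7/2 + 2293 = 4593/2 ≈ 2296.5)
Q = 810/2117 ≈ 0.38262
x + Q = 4593/2 + 810/2117 = 9725001/4234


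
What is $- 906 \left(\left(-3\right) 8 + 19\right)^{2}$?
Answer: $-22650$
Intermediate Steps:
$- 906 \left(\left(-3\right) 8 + 19\right)^{2} = - 906 \left(-24 + 19\right)^{2} = - 906 \left(-5\right)^{2} = \left(-906\right) 25 = -22650$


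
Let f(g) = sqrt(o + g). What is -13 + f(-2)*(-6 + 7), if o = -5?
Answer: -13 + I*sqrt(7) ≈ -13.0 + 2.6458*I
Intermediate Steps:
f(g) = sqrt(-5 + g)
-13 + f(-2)*(-6 + 7) = -13 + sqrt(-5 - 2)*(-6 + 7) = -13 + sqrt(-7)*1 = -13 + (I*sqrt(7))*1 = -13 + I*sqrt(7)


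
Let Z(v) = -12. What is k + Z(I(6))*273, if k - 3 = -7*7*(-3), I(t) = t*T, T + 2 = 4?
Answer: -3126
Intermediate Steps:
T = 2 (T = -2 + 4 = 2)
I(t) = 2*t (I(t) = t*2 = 2*t)
k = 150 (k = 3 - 7*7*(-3) = 3 - 49*(-3) = 3 + 147 = 150)
k + Z(I(6))*273 = 150 - 12*273 = 150 - 3276 = -3126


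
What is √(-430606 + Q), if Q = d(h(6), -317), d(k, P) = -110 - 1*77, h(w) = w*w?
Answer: I*√430793 ≈ 656.35*I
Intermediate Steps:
h(w) = w²
d(k, P) = -187 (d(k, P) = -110 - 77 = -187)
Q = -187
√(-430606 + Q) = √(-430606 - 187) = √(-430793) = I*√430793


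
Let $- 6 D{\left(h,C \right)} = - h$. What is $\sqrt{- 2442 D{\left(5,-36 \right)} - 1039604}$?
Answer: $i \sqrt{1041639} \approx 1020.6 i$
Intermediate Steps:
$D{\left(h,C \right)} = \frac{h}{6}$ ($D{\left(h,C \right)} = - \frac{\left(-1\right) h}{6} = \frac{h}{6}$)
$\sqrt{- 2442 D{\left(5,-36 \right)} - 1039604} = \sqrt{- 2442 \cdot \frac{1}{6} \cdot 5 - 1039604} = \sqrt{\left(-2442\right) \frac{5}{6} - 1039604} = \sqrt{-2035 - 1039604} = \sqrt{-1041639} = i \sqrt{1041639}$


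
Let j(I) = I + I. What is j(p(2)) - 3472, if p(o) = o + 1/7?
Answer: -24274/7 ≈ -3467.7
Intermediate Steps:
p(o) = ⅐ + o (p(o) = o + ⅐ = ⅐ + o)
j(I) = 2*I
j(p(2)) - 3472 = 2*(⅐ + 2) - 3472 = 2*(15/7) - 3472 = 30/7 - 3472 = -24274/7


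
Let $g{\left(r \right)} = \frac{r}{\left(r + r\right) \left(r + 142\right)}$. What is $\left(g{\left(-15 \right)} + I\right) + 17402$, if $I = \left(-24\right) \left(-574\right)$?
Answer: $\frac{7919213}{254} \approx 31178.0$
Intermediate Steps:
$I = 13776$
$g{\left(r \right)} = \frac{1}{2 \left(142 + r\right)}$ ($g{\left(r \right)} = \frac{r}{2 r \left(142 + r\right)} = r \frac{1}{2 r \left(142 + r\right)} = \frac{1}{2 \left(142 + r\right)}$)
$\left(g{\left(-15 \right)} + I\right) + 17402 = \left(\frac{1}{2 \left(142 - 15\right)} + 13776\right) + 17402 = \left(\frac{1}{2 \cdot 127} + 13776\right) + 17402 = \left(\frac{1}{2} \cdot \frac{1}{127} + 13776\right) + 17402 = \left(\frac{1}{254} + 13776\right) + 17402 = \frac{3499105}{254} + 17402 = \frac{7919213}{254}$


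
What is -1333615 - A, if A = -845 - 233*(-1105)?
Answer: -1590235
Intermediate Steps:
A = 256620 (A = -845 + 257465 = 256620)
-1333615 - A = -1333615 - 1*256620 = -1333615 - 256620 = -1590235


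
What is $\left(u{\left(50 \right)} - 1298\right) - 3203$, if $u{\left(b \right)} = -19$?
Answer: $-4520$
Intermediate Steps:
$\left(u{\left(50 \right)} - 1298\right) - 3203 = \left(-19 - 1298\right) - 3203 = -1317 - 3203 = -4520$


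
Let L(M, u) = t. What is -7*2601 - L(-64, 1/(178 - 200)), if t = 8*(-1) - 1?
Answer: -18198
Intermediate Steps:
t = -9 (t = -8 - 1 = -9)
L(M, u) = -9
-7*2601 - L(-64, 1/(178 - 200)) = -7*2601 - 1*(-9) = -18207 + 9 = -18198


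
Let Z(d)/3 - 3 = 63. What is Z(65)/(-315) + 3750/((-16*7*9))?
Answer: -3653/840 ≈ -4.3488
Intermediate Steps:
Z(d) = 198 (Z(d) = 9 + 3*63 = 9 + 189 = 198)
Z(65)/(-315) + 3750/((-16*7*9)) = 198/(-315) + 3750/((-16*7*9)) = 198*(-1/315) + 3750/((-112*9)) = -22/35 + 3750/(-1008) = -22/35 + 3750*(-1/1008) = -22/35 - 625/168 = -3653/840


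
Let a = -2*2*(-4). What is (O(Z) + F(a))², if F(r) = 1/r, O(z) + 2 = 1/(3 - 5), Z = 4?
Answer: 1521/256 ≈ 5.9414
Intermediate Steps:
a = 16 (a = -4*(-4) = 16)
O(z) = -5/2 (O(z) = -2 + 1/(3 - 5) = -2 + 1/(-2) = -2 - ½ = -5/2)
F(r) = 1/r
(O(Z) + F(a))² = (-5/2 + 1/16)² = (-39/16)² = 1521/256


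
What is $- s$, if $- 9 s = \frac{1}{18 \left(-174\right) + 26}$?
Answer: $- \frac{1}{27954} \approx -3.5773 \cdot 10^{-5}$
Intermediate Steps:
$s = \frac{1}{27954}$ ($s = - \frac{1}{9 \left(18 \left(-174\right) + 26\right)} = - \frac{1}{9 \left(-3132 + 26\right)} = - \frac{1}{9 \left(-3106\right)} = \left(- \frac{1}{9}\right) \left(- \frac{1}{3106}\right) = \frac{1}{27954} \approx 3.5773 \cdot 10^{-5}$)
$- s = \left(-1\right) \frac{1}{27954} = - \frac{1}{27954}$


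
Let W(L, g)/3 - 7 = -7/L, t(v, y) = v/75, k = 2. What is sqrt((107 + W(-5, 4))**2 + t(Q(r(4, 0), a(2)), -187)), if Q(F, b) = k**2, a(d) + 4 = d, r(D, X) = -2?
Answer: sqrt(3932301)/15 ≈ 132.20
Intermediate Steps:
a(d) = -4 + d
Q(F, b) = 4 (Q(F, b) = 2**2 = 4)
t(v, y) = v/75 (t(v, y) = v*(1/75) = v/75)
W(L, g) = 21 - 21/L (W(L, g) = 21 + 3*(-7/L) = 21 - 21/L)
sqrt((107 + W(-5, 4))**2 + t(Q(r(4, 0), a(2)), -187)) = sqrt((107 + (21 - 21/(-5)))**2 + (1/75)*4) = sqrt((107 + (21 - 21*(-1/5)))**2 + 4/75) = sqrt((107 + (21 + 21/5))**2 + 4/75) = sqrt((107 + 126/5)**2 + 4/75) = sqrt((661/5)**2 + 4/75) = sqrt(436921/25 + 4/75) = sqrt(1310767/75) = sqrt(3932301)/15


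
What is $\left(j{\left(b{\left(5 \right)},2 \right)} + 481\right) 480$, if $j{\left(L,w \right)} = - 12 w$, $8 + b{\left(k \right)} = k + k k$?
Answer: $219360$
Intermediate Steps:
$b{\left(k \right)} = -8 + k + k^{2}$ ($b{\left(k \right)} = -8 + \left(k + k k\right) = -8 + \left(k + k^{2}\right) = -8 + k + k^{2}$)
$\left(j{\left(b{\left(5 \right)},2 \right)} + 481\right) 480 = \left(\left(-12\right) 2 + 481\right) 480 = \left(-24 + 481\right) 480 = 457 \cdot 480 = 219360$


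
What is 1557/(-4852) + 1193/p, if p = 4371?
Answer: -1017211/21208092 ≈ -0.047963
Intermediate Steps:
1557/(-4852) + 1193/p = 1557/(-4852) + 1193/4371 = 1557*(-1/4852) + 1193*(1/4371) = -1557/4852 + 1193/4371 = -1017211/21208092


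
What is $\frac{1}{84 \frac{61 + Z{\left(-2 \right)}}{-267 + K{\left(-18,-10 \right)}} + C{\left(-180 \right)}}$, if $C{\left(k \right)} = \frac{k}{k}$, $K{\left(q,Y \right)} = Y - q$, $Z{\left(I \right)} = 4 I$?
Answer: $- \frac{37}{599} \approx -0.06177$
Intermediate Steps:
$C{\left(k \right)} = 1$
$\frac{1}{84 \frac{61 + Z{\left(-2 \right)}}{-267 + K{\left(-18,-10 \right)}} + C{\left(-180 \right)}} = \frac{1}{84 \frac{61 + 4 \left(-2\right)}{-267 - -8} + 1} = \frac{1}{84 \frac{61 - 8}{-267 + \left(-10 + 18\right)} + 1} = \frac{1}{84 \frac{53}{-267 + 8} + 1} = \frac{1}{84 \frac{53}{-259} + 1} = \frac{1}{84 \cdot 53 \left(- \frac{1}{259}\right) + 1} = \frac{1}{84 \left(- \frac{53}{259}\right) + 1} = \frac{1}{- \frac{636}{37} + 1} = \frac{1}{- \frac{599}{37}} = - \frac{37}{599}$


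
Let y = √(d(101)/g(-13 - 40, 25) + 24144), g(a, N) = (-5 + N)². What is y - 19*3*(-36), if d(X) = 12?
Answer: 2052 + 3*√268267/10 ≈ 2207.4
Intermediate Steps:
y = 3*√268267/10 (y = √(12/((-5 + 25)²) + 24144) = √(12/(20²) + 24144) = √(12/400 + 24144) = √(12*(1/400) + 24144) = √(3/100 + 24144) = √(2414403/100) = 3*√268267/10 ≈ 155.38)
y - 19*3*(-36) = 3*√268267/10 - 19*3*(-36) = 3*√268267/10 - 57*(-36) = 3*√268267/10 + 2052 = 2052 + 3*√268267/10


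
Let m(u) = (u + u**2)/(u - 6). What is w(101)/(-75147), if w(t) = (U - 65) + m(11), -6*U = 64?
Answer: 739/1127205 ≈ 0.00065560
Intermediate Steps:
U = -32/3 (U = -1/6*64 = -32/3 ≈ -10.667)
m(u) = (u + u**2)/(-6 + u)
w(t) = -739/15 (w(t) = (-32/3 - 65) + 11*(1 + 11)/(-6 + 11) = -227/3 + 11*12/5 = -227/3 + 11*(1/5)*12 = -227/3 + 132/5 = -739/15)
w(101)/(-75147) = -739/15/(-75147) = -739/15*(-1/75147) = 739/1127205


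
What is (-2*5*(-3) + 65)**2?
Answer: 9025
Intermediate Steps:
(-2*5*(-3) + 65)**2 = (-10*(-3) + 65)**2 = (30 + 65)**2 = 95**2 = 9025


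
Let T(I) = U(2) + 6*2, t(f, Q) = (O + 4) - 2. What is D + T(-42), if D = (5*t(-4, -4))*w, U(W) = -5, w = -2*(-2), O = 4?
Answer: 127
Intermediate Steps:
w = 4
t(f, Q) = 6 (t(f, Q) = (4 + 4) - 2 = 8 - 2 = 6)
T(I) = 7 (T(I) = -5 + 6*2 = -5 + 12 = 7)
D = 120 (D = (5*6)*4 = 30*4 = 120)
D + T(-42) = 120 + 7 = 127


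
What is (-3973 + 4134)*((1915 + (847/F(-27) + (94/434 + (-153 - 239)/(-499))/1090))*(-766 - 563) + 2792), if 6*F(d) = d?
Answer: -18666755530607887/50583630 ≈ -3.6903e+8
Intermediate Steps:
F(d) = d/6
(-3973 + 4134)*((1915 + (847/F(-27) + (94/434 + (-153 - 239)/(-499))/1090))*(-766 - 563) + 2792) = (-3973 + 4134)*((1915 + (847/(((⅙)*(-27))) + (94/434 + (-153 - 239)/(-499))/1090))*(-766 - 563) + 2792) = 161*((1915 + (847/(-9/2) + (94*(1/434) - 392*(-1/499))*(1/1090)))*(-1329) + 2792) = 161*((1915 + (847*(-2/9) + (47/217 + 392/499)*(1/1090)))*(-1329) + 2792) = 161*((1915 + (-1694/9 + (108517/108283)*(1/1090)))*(-1329) + 2792) = 161*((1915 + (-1694/9 + 108517/118028470))*(-1329) + 2792) = 161*((1915 - 199939251527/1062256230)*(-1329) + 2792) = 161*((1834281428923/1062256230)*(-1329) + 2792) = 161*(-812586673012889/354085410 + 2792) = 161*(-811598066548169/354085410) = -18666755530607887/50583630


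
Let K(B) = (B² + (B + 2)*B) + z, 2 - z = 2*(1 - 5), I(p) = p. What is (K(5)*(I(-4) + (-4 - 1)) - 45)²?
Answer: 455625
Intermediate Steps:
z = 10 (z = 2 - 2*(1 - 5) = 2 - 2*(-4) = 2 - 1*(-8) = 2 + 8 = 10)
K(B) = 10 + B² + B*(2 + B) (K(B) = (B² + (B + 2)*B) + 10 = (B² + (2 + B)*B) + 10 = (B² + B*(2 + B)) + 10 = 10 + B² + B*(2 + B))
(K(5)*(I(-4) + (-4 - 1)) - 45)² = ((10 + 2*5 + 2*5²)*(-4 + (-4 - 1)) - 45)² = ((10 + 10 + 2*25)*(-4 - 5) - 45)² = ((10 + 10 + 50)*(-9) - 45)² = (70*(-9) - 45)² = (-630 - 45)² = (-675)² = 455625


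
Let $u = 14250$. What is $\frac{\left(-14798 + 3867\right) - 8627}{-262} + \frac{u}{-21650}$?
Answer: $\frac{4196972}{56723} \approx 73.991$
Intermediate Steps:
$\frac{\left(-14798 + 3867\right) - 8627}{-262} + \frac{u}{-21650} = \frac{\left(-14798 + 3867\right) - 8627}{-262} + \frac{14250}{-21650} = \left(-10931 - 8627\right) \left(- \frac{1}{262}\right) + 14250 \left(- \frac{1}{21650}\right) = \left(-19558\right) \left(- \frac{1}{262}\right) - \frac{285}{433} = \frac{9779}{131} - \frac{285}{433} = \frac{4196972}{56723}$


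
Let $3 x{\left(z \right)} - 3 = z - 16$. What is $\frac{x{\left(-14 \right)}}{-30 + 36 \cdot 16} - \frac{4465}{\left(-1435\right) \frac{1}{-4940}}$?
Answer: $- \frac{114697043}{7462} \approx -15371.0$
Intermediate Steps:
$x{\left(z \right)} = - \frac{13}{3} + \frac{z}{3}$ ($x{\left(z \right)} = 1 + \frac{z - 16}{3} = 1 + \frac{-16 + z}{3} = 1 + \left(- \frac{16}{3} + \frac{z}{3}\right) = - \frac{13}{3} + \frac{z}{3}$)
$\frac{x{\left(-14 \right)}}{-30 + 36 \cdot 16} - \frac{4465}{\left(-1435\right) \frac{1}{-4940}} = \frac{- \frac{13}{3} + \frac{1}{3} \left(-14\right)}{-30 + 36 \cdot 16} - \frac{4465}{\left(-1435\right) \frac{1}{-4940}} = \frac{- \frac{13}{3} - \frac{14}{3}}{-30 + 576} - \frac{4465}{\left(-1435\right) \left(- \frac{1}{4940}\right)} = - \frac{9}{546} - \frac{4465}{\frac{287}{988}} = \left(-9\right) \frac{1}{546} - \frac{4411420}{287} = - \frac{3}{182} - \frac{4411420}{287} = - \frac{114697043}{7462}$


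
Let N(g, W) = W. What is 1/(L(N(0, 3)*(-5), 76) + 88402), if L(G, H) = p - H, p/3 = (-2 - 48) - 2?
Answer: 1/88170 ≈ 1.1342e-5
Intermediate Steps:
p = -156 (p = 3*((-2 - 48) - 2) = 3*(-50 - 2) = 3*(-52) = -156)
L(G, H) = -156 - H
1/(L(N(0, 3)*(-5), 76) + 88402) = 1/((-156 - 1*76) + 88402) = 1/((-156 - 76) + 88402) = 1/(-232 + 88402) = 1/88170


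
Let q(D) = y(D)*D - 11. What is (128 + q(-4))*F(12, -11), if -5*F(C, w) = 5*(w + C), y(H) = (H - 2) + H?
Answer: -157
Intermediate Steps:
y(H) = -2 + 2*H (y(H) = (-2 + H) + H = -2 + 2*H)
F(C, w) = -C - w (F(C, w) = -(w + C) = -(C + w) = -(5*C + 5*w)/5 = -C - w)
q(D) = -11 + D*(-2 + 2*D) (q(D) = (-2 + 2*D)*D - 11 = D*(-2 + 2*D) - 11 = -11 + D*(-2 + 2*D))
(128 + q(-4))*F(12, -11) = (128 + (-11 + 2*(-4)*(-1 - 4)))*(-1*12 - 1*(-11)) = (128 + (-11 + 2*(-4)*(-5)))*(-12 + 11) = (128 + (-11 + 40))*(-1) = (128 + 29)*(-1) = 157*(-1) = -157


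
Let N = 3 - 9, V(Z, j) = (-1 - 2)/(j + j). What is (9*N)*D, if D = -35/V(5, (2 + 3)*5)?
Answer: -31500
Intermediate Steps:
V(Z, j) = -3/(2*j) (V(Z, j) = -3*1/(2*j) = -3/(2*j))
N = -6
D = 1750/3 (D = -35/((-3*1/(5*(2 + 3))/2)) = -35/((-3/(2*(5*5)))) = -35/((-3/2/25)) = -35/((-3/2*1/25)) = -35/(-3/50) = -35*(-50/3) = 1750/3 ≈ 583.33)
(9*N)*D = (9*(-6))*(1750/3) = -54*1750/3 = -31500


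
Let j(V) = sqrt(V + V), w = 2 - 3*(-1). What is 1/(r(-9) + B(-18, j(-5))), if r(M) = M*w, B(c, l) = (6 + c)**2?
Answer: 1/99 ≈ 0.010101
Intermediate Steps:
w = 5 (w = 2 + 3 = 5)
j(V) = sqrt(2)*sqrt(V) (j(V) = sqrt(2*V) = sqrt(2)*sqrt(V))
r(M) = 5*M (r(M) = M*5 = 5*M)
1/(r(-9) + B(-18, j(-5))) = 1/(5*(-9) + (6 - 18)**2) = 1/(-45 + (-12)**2) = 1/(-45 + 144) = 1/99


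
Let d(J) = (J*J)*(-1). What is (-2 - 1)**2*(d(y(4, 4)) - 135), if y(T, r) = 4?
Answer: -1359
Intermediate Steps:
d(J) = -J**2 (d(J) = J**2*(-1) = -J**2)
(-2 - 1)**2*(d(y(4, 4)) - 135) = (-2 - 1)**2*(-1*4**2 - 135) = (-3)**2*(-1*16 - 135) = 9*(-16 - 135) = 9*(-151) = -1359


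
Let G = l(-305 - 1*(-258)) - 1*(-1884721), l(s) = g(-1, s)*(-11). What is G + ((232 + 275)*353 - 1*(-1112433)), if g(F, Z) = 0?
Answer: 3176125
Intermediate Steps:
l(s) = 0 (l(s) = 0*(-11) = 0)
G = 1884721 (G = 0 - 1*(-1884721) = 0 + 1884721 = 1884721)
G + ((232 + 275)*353 - 1*(-1112433)) = 1884721 + ((232 + 275)*353 - 1*(-1112433)) = 1884721 + (507*353 + 1112433) = 1884721 + (178971 + 1112433) = 1884721 + 1291404 = 3176125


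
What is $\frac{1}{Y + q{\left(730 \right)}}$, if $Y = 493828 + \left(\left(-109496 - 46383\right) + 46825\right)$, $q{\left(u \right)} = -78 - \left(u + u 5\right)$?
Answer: $\frac{1}{380316} \approx 2.6294 \cdot 10^{-6}$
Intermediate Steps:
$q{\left(u \right)} = -78 - 6 u$ ($q{\left(u \right)} = -78 - \left(u + 5 u\right) = -78 - 6 u$)
$Y = 384774$ ($Y = 493828 + \left(-155879 + 46825\right) = 493828 - 109054 = 384774$)
$\frac{1}{Y + q{\left(730 \right)}} = \frac{1}{384774 - 4458} = \frac{1}{380316}$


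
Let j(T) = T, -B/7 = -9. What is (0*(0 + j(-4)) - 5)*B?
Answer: -315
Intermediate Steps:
B = 63 (B = -7*(-9) = 63)
(0*(0 + j(-4)) - 5)*B = (0*(0 - 4) - 5)*63 = (0*(-4) - 5)*63 = (0 - 5)*63 = -5*63 = -315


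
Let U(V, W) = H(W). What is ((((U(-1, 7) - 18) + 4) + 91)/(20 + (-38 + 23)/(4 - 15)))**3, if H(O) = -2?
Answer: 4492125/103823 ≈ 43.267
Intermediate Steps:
U(V, W) = -2
((((U(-1, 7) - 18) + 4) + 91)/(20 + (-38 + 23)/(4 - 15)))**3 = ((((-2 - 18) + 4) + 91)/(20 + (-38 + 23)/(4 - 15)))**3 = (((-20 + 4) + 91)/(20 - 15/(-11)))**3 = ((-16 + 91)/(20 - 15*(-1/11)))**3 = (75/(20 + 15/11))**3 = (75/(235/11))**3 = (75*(11/235))**3 = (165/47)**3 = 4492125/103823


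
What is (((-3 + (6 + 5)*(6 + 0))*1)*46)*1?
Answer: 2898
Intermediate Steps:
(((-3 + (6 + 5)*(6 + 0))*1)*46)*1 = (((-3 + 11*6)*1)*46)*1 = (((-3 + 66)*1)*46)*1 = ((63*1)*46)*1 = (63*46)*1 = 2898*1 = 2898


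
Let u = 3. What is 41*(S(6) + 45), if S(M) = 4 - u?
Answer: 1886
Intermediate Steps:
S(M) = 1 (S(M) = 4 - 1*3 = 4 - 3 = 1)
41*(S(6) + 45) = 41*(1 + 45) = 41*46 = 1886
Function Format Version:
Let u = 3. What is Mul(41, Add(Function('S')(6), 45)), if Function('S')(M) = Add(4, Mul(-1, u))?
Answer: 1886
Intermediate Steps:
Function('S')(M) = 1 (Function('S')(M) = Add(4, Mul(-1, 3)) = Add(4, -3) = 1)
Mul(41, Add(Function('S')(6), 45)) = Mul(41, Add(1, 45)) = Mul(41, 46) = 1886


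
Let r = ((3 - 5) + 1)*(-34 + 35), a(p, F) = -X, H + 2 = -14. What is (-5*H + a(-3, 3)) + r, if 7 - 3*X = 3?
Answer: 233/3 ≈ 77.667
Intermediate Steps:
X = 4/3 (X = 7/3 - ⅓*3 = 7/3 - 1 = 4/3 ≈ 1.3333)
H = -16 (H = -2 - 14 = -16)
a(p, F) = -4/3 (a(p, F) = -1*4/3 = -4/3)
r = -1 (r = (-2 + 1)*1 = -1*1 = -1)
(-5*H + a(-3, 3)) + r = (-5*(-16) - 4/3) - 1 = (80 - 4/3) - 1 = 236/3 - 1 = 233/3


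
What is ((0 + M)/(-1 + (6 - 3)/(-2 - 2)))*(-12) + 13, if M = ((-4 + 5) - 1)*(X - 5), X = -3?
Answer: 13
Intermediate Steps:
M = 0 (M = ((-4 + 5) - 1)*(-3 - 5) = (1 - 1)*(-8) = 0*(-8) = 0)
((0 + M)/(-1 + (6 - 3)/(-2 - 2)))*(-12) + 13 = ((0 + 0)/(-1 + (6 - 3)/(-2 - 2)))*(-12) + 13 = (0/(-1 + 3/(-4)))*(-12) + 13 = (0/(-1 + 3*(-1/4)))*(-12) + 13 = (0/(-1 - 3/4))*(-12) + 13 = (0/(-7/4))*(-12) + 13 = (0*(-4/7))*(-12) + 13 = 0*(-12) + 13 = 0 + 13 = 13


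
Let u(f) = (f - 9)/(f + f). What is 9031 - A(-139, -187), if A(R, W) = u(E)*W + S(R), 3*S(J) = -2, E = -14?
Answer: 771563/84 ≈ 9185.3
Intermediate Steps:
u(f) = (-9 + f)/(2*f) (u(f) = (-9 + f)/((2*f)) = (-9 + f)*(1/(2*f)) = (-9 + f)/(2*f))
S(J) = -⅔ (S(J) = (⅓)*(-2) = -⅔)
A(R, W) = -⅔ + 23*W/28 (A(R, W) = ((½)*(-9 - 14)/(-14))*W - ⅔ = ((½)*(-1/14)*(-23))*W - ⅔ = 23*W/28 - ⅔ = -⅔ + 23*W/28)
9031 - A(-139, -187) = 9031 - (-⅔ + (23/28)*(-187)) = 9031 - (-⅔ - 4301/28) = 9031 - 1*(-12959/84) = 9031 + 12959/84 = 771563/84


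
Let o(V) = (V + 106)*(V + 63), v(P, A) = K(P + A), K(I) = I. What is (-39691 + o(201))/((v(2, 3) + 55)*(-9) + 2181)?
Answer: 41357/1641 ≈ 25.202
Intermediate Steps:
v(P, A) = A + P (v(P, A) = P + A = A + P)
o(V) = (63 + V)*(106 + V) (o(V) = (106 + V)*(63 + V) = (63 + V)*(106 + V))
(-39691 + o(201))/((v(2, 3) + 55)*(-9) + 2181) = (-39691 + (6678 + 201² + 169*201))/(((3 + 2) + 55)*(-9) + 2181) = (-39691 + (6678 + 40401 + 33969))/((5 + 55)*(-9) + 2181) = (-39691 + 81048)/(60*(-9) + 2181) = 41357/(-540 + 2181) = 41357/1641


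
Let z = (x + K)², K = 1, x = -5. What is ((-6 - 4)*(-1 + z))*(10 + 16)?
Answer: -3900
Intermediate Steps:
z = 16 (z = (-5 + 1)² = (-4)² = 16)
((-6 - 4)*(-1 + z))*(10 + 16) = ((-6 - 4)*(-1 + 16))*(10 + 16) = -10*15*26 = -150*26 = -3900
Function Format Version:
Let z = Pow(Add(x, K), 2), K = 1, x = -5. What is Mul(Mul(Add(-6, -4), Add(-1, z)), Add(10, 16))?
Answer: -3900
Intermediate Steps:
z = 16 (z = Pow(Add(-5, 1), 2) = Pow(-4, 2) = 16)
Mul(Mul(Add(-6, -4), Add(-1, z)), Add(10, 16)) = Mul(Mul(Add(-6, -4), Add(-1, 16)), Add(10, 16)) = Mul(Mul(-10, 15), 26) = Mul(-150, 26) = -3900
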